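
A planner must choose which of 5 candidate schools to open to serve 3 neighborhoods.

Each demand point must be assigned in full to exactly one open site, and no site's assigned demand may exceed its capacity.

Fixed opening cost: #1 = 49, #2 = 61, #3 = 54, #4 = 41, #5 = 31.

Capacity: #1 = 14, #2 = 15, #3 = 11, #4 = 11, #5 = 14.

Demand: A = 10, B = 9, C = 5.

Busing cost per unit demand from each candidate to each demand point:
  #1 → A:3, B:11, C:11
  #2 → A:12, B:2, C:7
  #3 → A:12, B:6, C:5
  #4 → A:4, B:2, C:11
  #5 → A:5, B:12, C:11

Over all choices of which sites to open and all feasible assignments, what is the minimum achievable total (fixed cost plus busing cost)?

Open {#1, #2}; cheapest assignment that respects the capacities:
  #1 (cap 14, load 10): A — cost 10×3 = 30
  #2 (cap 15, load 14): B, C — cost 9×2 + 5×7 = 53
  Shipping 83, fixed 110 → total 193.
  Any other capacity-feasible assignment to {#1, #2} ships for at least 83.
Compare {#2, #4}: its best feasible assignment gives total 195.
Compare {#2, #5}: its best feasible assignment gives total 195.
Every other set of open sites that can feasibly serve all demand totals ≥ 195 even under its best assignment. Minimum: 193.

193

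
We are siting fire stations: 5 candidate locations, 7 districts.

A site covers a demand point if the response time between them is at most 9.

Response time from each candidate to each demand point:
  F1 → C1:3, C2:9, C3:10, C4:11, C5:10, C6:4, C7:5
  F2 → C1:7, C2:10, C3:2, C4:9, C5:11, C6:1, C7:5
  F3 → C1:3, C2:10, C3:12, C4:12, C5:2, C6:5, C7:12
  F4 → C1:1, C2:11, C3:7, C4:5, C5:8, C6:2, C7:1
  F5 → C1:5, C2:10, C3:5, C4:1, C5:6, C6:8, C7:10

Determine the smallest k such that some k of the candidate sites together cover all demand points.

2

Coverage sets (demand points within 9 of each site):
  F1: {C1, C2, C6, C7}
  F2: {C1, C3, C4, C6, C7}
  F3: {C1, C5, C6}
  F4: {C1, C3, C4, C5, C6, C7}
  F5: {C1, C3, C4, C5, C6}
No single site covers all 7 demand points.
But {F1, F4} covers everything, so the minimum is 2.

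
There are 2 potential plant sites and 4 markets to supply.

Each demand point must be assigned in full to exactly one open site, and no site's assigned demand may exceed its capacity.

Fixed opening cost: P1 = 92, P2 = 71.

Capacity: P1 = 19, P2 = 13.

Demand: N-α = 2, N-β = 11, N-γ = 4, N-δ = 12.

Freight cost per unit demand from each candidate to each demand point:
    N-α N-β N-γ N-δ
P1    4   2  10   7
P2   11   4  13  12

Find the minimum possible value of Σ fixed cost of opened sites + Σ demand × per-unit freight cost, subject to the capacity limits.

339

Open {P1, P2}; cheapest assignment that respects the capacities:
  P1 (cap 19, load 18): N-α, N-γ, N-δ — cost 2×4 + 4×10 + 12×7 = 132
  P2 (cap 13, load 11): N-β — cost 11×4 = 44
  Shipping 176, fixed 163 → total 339.
  Any other capacity-feasible assignment to {P1, P2} ships for at least 176.
Total demand is 29 and no other set of sites has combined capacity ≥ 29, so {P1, P2} is the only feasible choice of open sites. Minimum: 339.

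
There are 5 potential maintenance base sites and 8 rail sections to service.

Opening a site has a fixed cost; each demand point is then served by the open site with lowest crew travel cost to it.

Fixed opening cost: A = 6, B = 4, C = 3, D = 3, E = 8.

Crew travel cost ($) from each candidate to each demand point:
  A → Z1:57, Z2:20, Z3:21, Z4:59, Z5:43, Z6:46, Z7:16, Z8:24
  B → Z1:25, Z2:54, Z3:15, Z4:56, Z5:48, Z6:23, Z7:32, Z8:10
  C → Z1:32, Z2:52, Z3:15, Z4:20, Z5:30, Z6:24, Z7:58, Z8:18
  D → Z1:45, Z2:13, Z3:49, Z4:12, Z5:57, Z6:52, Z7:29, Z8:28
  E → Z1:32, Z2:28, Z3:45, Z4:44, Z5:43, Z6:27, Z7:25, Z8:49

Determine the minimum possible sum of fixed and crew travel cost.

Open {A, B, C, D}: assign each demand point to its cheapest open site.
  Z1→B 25, Z2→D 13, Z3→B 15, Z4→D 12, Z5→C 30, Z6→B 23, Z7→A 16, Z8→B 10
  crew travel cost 144, fixed 16 → total 160.
Compare {B, C, D}: crew travel cost 157 + fixed 10 = 167.
Compare {A, B, C, D, E}: crew travel cost 144 + fixed 24 = 168.
Compare {A, B, D}: crew travel cost 157 + fixed 13 = 170.
All other subsets cost ≥ 167. Minimum total cost: 160.

160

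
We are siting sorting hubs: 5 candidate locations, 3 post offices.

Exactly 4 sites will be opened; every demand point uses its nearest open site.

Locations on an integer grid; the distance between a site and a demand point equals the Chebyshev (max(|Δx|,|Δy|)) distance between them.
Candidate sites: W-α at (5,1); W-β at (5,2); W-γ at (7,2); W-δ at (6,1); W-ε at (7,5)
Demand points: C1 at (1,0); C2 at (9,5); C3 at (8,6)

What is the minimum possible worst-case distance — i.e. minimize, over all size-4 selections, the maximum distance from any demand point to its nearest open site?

Open {W-α, W-β, W-γ, W-δ}.
  Farthest demand point is C1 at distance 4 (to W-α); all others are ≤ 4.
With {W-α, W-β, W-γ, W-ε} the worst case is 4.
With {W-α, W-β, W-δ, W-ε} the worst case is 4.
No size-4 selection achieves below 4.

4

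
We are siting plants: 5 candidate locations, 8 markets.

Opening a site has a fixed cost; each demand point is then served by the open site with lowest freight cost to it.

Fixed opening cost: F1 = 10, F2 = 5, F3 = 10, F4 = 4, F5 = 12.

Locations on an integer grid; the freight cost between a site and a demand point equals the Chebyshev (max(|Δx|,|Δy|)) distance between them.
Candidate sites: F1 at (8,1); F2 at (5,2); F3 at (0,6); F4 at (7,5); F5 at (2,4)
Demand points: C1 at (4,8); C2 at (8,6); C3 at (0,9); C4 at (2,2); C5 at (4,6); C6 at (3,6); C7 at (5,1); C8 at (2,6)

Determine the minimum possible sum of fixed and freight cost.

35

Open {F2, F4}: assign each demand point to its cheapest open site.
  C1→F4 3, C2→F4 1, C3→F2 7, C4→F2 3, C5→F4 3, C6→F2 4, C7→F2 1, C8→F2 4
  freight cost 26, fixed 9 → total 35.
Compare {F4}: freight cost 32 + fixed 4 = 36.
Compare {F4, F5}: freight cost 20 + fixed 16 = 36.
Compare {F3, F4}: freight cost 23 + fixed 14 = 37.
All other subsets cost ≥ 36. Minimum total cost: 35.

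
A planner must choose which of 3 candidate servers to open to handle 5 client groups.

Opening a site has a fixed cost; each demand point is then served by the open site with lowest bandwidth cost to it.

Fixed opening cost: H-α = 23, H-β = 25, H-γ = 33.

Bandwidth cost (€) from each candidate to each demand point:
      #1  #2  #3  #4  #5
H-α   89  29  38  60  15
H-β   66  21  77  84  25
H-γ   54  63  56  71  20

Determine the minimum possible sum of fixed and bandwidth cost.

Open {H-α, H-β}: assign each demand point to its cheapest open site.
  #1→H-β 66, #2→H-β 21, #3→H-α 38, #4→H-α 60, #5→H-α 15
  bandwidth cost 200, fixed 48 → total 248.
Compare {H-α, H-γ}: bandwidth cost 196 + fixed 56 = 252.
Compare {H-α}: bandwidth cost 231 + fixed 23 = 254.
Compare {H-α, H-β, H-γ}: bandwidth cost 188 + fixed 81 = 269.
All other subsets cost ≥ 252. Minimum total cost: 248.

248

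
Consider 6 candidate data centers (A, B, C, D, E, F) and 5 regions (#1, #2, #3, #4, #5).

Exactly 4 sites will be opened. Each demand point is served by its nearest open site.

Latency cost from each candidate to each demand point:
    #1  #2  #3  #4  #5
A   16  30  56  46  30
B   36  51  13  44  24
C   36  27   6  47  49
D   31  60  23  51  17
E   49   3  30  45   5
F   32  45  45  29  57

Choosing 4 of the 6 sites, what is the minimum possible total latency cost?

59

Open {A, C, E, F}.
  #1→A 16, #2→E 3, #3→C 6, #4→F 29, #5→E 5  ⇒ total 59.
Compare {A, B, E, F}: total 66.
Compare {A, B, C, E}: total 74.
No size-4 selection does better; minimum is 59.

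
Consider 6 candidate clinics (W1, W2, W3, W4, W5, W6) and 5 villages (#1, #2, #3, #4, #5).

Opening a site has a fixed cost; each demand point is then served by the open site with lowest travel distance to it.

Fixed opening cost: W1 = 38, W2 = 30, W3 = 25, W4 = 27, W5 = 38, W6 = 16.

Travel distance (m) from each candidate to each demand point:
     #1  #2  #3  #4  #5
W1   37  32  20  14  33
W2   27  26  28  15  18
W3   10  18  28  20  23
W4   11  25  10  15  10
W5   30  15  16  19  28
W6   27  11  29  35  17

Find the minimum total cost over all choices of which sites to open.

98

Open {W4}: assign each demand point to its cheapest open site.
  #1→W4 11, #2→W4 25, #3→W4 10, #4→W4 15, #5→W4 10
  travel distance 71, fixed 27 → total 98.
Compare {W4, W6}: travel distance 57 + fixed 43 = 100.
Compare {W3, W4}: travel distance 63 + fixed 52 = 115.
Compare {W3}: travel distance 99 + fixed 25 = 124.
All other subsets cost ≥ 100. Minimum total cost: 98.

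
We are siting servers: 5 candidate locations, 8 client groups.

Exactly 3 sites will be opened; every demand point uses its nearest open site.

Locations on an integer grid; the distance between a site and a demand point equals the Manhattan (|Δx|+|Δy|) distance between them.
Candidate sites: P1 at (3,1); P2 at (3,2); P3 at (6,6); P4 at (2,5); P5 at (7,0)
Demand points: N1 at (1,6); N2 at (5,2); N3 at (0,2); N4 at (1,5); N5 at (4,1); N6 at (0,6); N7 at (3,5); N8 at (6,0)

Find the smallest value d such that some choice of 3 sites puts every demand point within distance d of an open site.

3

Open {P2, P4, P5}.
  Farthest demand point is N3 at distance 3 (to P2); all others are ≤ 3.
With {P1, P2, P4} the worst case is 4.
With {P1, P3, P4} the worst case is 4.
No size-3 selection achieves below 3.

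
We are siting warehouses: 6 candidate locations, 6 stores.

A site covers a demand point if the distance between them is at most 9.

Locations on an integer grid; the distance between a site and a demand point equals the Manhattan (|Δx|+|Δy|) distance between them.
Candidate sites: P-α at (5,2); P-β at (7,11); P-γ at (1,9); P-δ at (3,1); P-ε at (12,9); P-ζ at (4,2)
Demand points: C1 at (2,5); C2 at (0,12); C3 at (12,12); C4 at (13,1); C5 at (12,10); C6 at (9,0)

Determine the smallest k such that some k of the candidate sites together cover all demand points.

Coverage sets (demand points within 9 of each site):
  P-α: {C1, C4, C6}
  P-β: {C2, C3, C5}
  P-γ: {C1, C2}
  P-δ: {C1, C6}
  P-ε: {C3, C4, C5}
  P-ζ: {C1, C6}
No single site covers all 6 demand points.
But {P-α, P-β} covers everything, so the minimum is 2.

2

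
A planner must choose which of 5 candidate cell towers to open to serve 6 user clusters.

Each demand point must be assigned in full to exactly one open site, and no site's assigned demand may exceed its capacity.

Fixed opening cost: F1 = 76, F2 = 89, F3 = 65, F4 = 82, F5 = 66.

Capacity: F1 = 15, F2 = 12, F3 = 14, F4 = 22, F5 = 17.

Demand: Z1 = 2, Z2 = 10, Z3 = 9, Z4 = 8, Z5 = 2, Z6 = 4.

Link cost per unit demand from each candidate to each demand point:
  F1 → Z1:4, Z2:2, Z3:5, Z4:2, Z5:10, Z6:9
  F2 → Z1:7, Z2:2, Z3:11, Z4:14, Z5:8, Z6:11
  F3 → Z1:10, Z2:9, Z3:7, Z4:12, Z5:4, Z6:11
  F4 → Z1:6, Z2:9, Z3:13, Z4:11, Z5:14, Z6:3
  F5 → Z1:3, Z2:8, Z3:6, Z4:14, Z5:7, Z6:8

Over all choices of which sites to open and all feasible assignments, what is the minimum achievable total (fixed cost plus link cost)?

Open {F1, F2, F5}; cheapest assignment that respects the capacities:
  F1 (cap 15, load 8): Z4 — cost 8×2 = 16
  F2 (cap 12, load 10): Z2 — cost 10×2 = 20
  F5 (cap 17, load 17): Z1, Z3, Z5, Z6 — cost 2×3 + 9×6 + 2×7 + 4×8 = 106
  Shipping 142, fixed 231 → total 373.
  Any other capacity-feasible assignment to {F1, F2, F5} ships for at least 142.
Compare {F1, F2, F3}: its best feasible assignment gives total 381.
Compare {F4, F5}: its best feasible assignment gives total 412.
Every other set of open sites that can feasibly serve all demand totals ≥ 381 even under its best assignment. Minimum: 373.

373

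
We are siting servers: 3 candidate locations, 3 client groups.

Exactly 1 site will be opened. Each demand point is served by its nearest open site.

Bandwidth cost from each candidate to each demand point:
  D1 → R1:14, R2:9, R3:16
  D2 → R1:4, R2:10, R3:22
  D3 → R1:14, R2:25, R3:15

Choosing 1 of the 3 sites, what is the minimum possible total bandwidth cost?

Open {D2}.
  R1→D2 4, R2→D2 10, R3→D2 22  ⇒ total 36.
Compare {D1}: total 39.
Compare {D3}: total 54.

36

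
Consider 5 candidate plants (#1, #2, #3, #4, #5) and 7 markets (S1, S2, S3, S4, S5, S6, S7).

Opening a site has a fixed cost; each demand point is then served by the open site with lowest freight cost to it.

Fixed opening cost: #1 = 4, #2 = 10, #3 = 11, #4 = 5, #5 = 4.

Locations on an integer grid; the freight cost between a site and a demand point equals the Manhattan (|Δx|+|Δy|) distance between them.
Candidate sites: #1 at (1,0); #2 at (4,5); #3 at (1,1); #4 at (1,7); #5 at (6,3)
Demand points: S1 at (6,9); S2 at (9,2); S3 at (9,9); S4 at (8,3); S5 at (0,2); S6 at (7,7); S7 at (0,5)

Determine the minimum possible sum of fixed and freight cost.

43

Open {#1, #5}: assign each demand point to its cheapest open site.
  S1→#5 6, S2→#5 4, S3→#5 9, S4→#5 2, S5→#1 3, S6→#5 5, S7→#1 6
  freight cost 35, fixed 8 → total 43.
Compare {#4, #5}: freight cost 35 + fixed 9 = 44.
Compare {#5}: freight cost 41 + fixed 4 = 45.
Compare {#1, #4, #5}: freight cost 32 + fixed 13 = 45.
All other subsets cost ≥ 44. Minimum total cost: 43.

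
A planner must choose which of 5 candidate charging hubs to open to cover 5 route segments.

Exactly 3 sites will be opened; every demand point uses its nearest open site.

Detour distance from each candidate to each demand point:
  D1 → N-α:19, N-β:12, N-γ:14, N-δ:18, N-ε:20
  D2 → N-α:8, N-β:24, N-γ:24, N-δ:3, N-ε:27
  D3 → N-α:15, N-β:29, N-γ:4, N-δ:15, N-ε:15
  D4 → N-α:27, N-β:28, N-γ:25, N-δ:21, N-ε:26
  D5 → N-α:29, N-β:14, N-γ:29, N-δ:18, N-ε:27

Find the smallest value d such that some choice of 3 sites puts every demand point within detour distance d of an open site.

15

Open {D1, D2, D3}.
  Farthest demand point is N-ε at detour distance 15 (to D3); all others are ≤ 15.
With {D1, D3, D4} the worst case is 15.
With {D1, D3, D5} the worst case is 15.
No size-3 selection achieves below 15.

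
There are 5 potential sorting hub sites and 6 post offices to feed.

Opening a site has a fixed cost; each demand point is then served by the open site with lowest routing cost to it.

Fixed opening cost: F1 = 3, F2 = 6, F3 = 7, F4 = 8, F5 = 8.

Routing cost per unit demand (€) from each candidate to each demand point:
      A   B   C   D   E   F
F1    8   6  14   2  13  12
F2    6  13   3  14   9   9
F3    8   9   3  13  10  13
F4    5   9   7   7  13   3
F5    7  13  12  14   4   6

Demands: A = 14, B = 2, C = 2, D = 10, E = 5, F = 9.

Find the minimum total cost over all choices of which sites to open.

Open {F1, F2, F4, F5}: assign each demand point to its cheapest open site.
  A→F4 14×5=70, B→F1 2×6=12, C→F2 2×3=6, D→F1 10×2=20, E→F5 5×4=20, F→F4 9×3=27
  routing cost 155, fixed 25 → total 180.
Compare {F1, F3, F4, F5}: routing cost 155 + fixed 26 = 181.
Compare {F1, F4, F5}: routing cost 163 + fixed 19 = 182.
Compare {F1, F2, F3, F4, F5}: routing cost 155 + fixed 32 = 187.
All other subsets cost ≥ 181. Minimum total cost: 180.

180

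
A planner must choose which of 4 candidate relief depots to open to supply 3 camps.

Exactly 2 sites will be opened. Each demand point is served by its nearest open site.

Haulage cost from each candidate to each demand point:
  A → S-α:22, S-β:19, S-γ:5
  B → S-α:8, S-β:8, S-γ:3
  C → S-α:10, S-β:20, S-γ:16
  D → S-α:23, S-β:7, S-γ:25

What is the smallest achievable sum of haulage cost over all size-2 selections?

18

Open {B, D}.
  S-α→B 8, S-β→D 7, S-γ→B 3  ⇒ total 18.
Compare {A, B}: total 19.
Compare {B, C}: total 19.
No size-2 selection does better; minimum is 18.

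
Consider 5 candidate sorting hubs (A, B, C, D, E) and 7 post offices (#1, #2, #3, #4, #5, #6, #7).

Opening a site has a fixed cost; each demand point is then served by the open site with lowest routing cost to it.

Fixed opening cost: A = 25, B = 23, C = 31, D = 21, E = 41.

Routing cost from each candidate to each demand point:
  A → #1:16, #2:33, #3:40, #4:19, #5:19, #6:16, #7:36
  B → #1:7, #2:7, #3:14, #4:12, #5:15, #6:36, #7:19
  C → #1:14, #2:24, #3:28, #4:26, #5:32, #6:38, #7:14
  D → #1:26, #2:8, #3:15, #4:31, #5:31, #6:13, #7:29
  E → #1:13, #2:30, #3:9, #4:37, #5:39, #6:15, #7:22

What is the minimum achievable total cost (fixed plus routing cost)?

131

Open {B, D}: assign each demand point to its cheapest open site.
  #1→B 7, #2→B 7, #3→B 14, #4→B 12, #5→B 15, #6→D 13, #7→B 19
  routing cost 87, fixed 44 → total 131.
Compare {B}: routing cost 110 + fixed 23 = 133.
Compare {A, B}: routing cost 90 + fixed 48 = 138.
Compare {B, E}: routing cost 84 + fixed 64 = 148.
All other subsets cost ≥ 133. Minimum total cost: 131.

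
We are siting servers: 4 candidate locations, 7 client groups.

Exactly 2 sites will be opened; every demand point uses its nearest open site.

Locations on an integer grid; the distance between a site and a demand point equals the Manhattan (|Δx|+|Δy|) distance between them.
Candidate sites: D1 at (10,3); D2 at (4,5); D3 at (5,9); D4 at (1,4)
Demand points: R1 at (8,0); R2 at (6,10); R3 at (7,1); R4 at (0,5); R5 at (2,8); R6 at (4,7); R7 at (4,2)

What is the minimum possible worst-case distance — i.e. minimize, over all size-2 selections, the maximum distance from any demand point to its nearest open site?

7

Open {D1, D2}.
  Farthest demand point is R2 at distance 7 (to D2); all others are ≤ 7.
With {D1, D3} the worst case is 9.
With {D2, D3} the worst case is 9.
No size-2 selection achieves below 7.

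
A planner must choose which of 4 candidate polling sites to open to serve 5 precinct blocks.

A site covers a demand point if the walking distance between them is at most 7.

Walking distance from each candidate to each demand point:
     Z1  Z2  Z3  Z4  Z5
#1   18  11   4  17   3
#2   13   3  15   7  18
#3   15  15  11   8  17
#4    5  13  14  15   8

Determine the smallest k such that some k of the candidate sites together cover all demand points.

3

Coverage sets (demand points within 7 of each site):
  #1: {Z3, Z5}
  #2: {Z2, Z4}
  #3: {}
  #4: {Z1}
No 2 sites suffice: every size-2 union leaves at least one demand point uncovered.
But {#1, #2, #4} covers everything, so the minimum is 3.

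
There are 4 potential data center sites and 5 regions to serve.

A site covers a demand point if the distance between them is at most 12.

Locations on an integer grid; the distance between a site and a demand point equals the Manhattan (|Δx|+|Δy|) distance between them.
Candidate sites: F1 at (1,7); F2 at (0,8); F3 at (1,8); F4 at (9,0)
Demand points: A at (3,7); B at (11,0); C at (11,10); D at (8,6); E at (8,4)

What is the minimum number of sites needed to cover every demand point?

2

Coverage sets (demand points within 12 of each site):
  F1: {A, D, E}
  F2: {A, D, E}
  F3: {A, C, D, E}
  F4: {B, C, D, E}
No single site covers all 5 demand points.
But {F1, F4} covers everything, so the minimum is 2.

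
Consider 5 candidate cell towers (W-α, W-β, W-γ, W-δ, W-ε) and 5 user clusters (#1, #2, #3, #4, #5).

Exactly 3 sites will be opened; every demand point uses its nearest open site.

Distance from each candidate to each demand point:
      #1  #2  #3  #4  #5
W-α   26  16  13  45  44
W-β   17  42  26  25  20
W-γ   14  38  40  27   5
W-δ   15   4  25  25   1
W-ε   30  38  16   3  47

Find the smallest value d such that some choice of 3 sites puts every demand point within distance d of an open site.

Open {W-α, W-δ, W-ε}.
  Farthest demand point is #1 at distance 15 (to W-δ); all others are ≤ 15.
With {W-α, W-γ, W-ε} the worst case is 16.
With {W-β, W-δ, W-ε} the worst case is 16.
No size-3 selection achieves below 15.

15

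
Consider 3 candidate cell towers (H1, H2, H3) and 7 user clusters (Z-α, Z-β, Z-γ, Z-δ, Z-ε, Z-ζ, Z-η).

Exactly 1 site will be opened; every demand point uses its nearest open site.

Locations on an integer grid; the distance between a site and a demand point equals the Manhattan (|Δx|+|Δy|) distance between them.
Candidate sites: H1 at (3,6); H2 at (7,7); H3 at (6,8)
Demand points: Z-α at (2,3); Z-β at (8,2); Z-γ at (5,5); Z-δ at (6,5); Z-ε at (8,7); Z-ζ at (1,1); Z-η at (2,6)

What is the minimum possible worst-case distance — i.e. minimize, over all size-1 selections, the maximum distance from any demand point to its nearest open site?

9

Open {H1}.
  Farthest demand point is Z-β at distance 9 (to H1); all others are ≤ 9.
With {H2} the worst case is 12.
With {H3} the worst case is 12.
No size-1 selection achieves below 9.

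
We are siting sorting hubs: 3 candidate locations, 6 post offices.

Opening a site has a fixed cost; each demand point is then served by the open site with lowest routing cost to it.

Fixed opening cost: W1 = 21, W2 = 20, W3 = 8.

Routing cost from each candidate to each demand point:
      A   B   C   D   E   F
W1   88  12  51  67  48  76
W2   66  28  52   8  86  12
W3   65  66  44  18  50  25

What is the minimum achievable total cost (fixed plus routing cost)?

Open {W2, W3}: assign each demand point to its cheapest open site.
  A→W3 65, B→W2 28, C→W3 44, D→W2 8, E→W3 50, F→W2 12
  routing cost 207, fixed 28 → total 235.
Compare {W1, W2}: routing cost 197 + fixed 41 = 238.
Compare {W1, W2, W3}: routing cost 189 + fixed 49 = 238.
Compare {W1, W3}: routing cost 212 + fixed 29 = 241.
All other subsets cost ≥ 238. Minimum total cost: 235.

235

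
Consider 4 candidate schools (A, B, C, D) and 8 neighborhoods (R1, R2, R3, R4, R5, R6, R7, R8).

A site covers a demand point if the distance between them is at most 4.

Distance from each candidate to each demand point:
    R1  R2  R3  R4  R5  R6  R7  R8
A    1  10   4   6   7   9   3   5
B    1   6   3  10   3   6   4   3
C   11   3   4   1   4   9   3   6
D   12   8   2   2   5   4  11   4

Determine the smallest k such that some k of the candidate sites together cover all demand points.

3

Coverage sets (demand points within 4 of each site):
  A: {R1, R3, R7}
  B: {R1, R3, R5, R7, R8}
  C: {R2, R3, R4, R5, R7}
  D: {R3, R4, R6, R8}
No 2 sites suffice: every size-2 union leaves at least one demand point uncovered.
But {A, C, D} covers everything, so the minimum is 3.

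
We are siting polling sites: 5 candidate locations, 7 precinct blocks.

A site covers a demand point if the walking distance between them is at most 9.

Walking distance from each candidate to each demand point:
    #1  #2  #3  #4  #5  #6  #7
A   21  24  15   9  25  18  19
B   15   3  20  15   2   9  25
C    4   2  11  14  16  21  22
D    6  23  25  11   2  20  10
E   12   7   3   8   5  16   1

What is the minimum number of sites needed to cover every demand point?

Coverage sets (demand points within 9 of each site):
  A: {#4}
  B: {#2, #5, #6}
  C: {#1, #2}
  D: {#1, #5}
  E: {#2, #3, #4, #5, #7}
No 2 sites suffice: every size-2 union leaves at least one demand point uncovered.
But {B, C, E} covers everything, so the minimum is 3.

3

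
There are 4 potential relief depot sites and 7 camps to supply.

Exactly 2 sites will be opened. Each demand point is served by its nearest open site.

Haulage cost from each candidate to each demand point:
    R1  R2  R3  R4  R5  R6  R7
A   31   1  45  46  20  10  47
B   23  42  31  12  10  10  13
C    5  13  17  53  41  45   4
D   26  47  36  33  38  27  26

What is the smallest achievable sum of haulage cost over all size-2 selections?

71

Open {B, C}.
  R1→C 5, R2→C 13, R3→C 17, R4→B 12, R5→B 10, R6→B 10, R7→C 4  ⇒ total 71.
Compare {A, B}: total 100.
Compare {A, C}: total 103.
No size-2 selection does better; minimum is 71.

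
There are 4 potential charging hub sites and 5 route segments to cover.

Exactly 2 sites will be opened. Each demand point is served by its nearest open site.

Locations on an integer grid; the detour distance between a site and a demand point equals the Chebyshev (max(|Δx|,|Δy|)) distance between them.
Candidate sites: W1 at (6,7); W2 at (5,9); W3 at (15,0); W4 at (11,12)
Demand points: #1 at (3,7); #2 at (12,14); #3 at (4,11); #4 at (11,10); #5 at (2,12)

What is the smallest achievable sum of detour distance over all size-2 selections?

11

Open {W2, W4}.
  #1→W2 2, #2→W4 2, #3→W2 2, #4→W4 2, #5→W2 3  ⇒ total 11.
Compare {W1, W4}: total 16.
Compare {W1, W2}: total 19.
No size-2 selection does better; minimum is 11.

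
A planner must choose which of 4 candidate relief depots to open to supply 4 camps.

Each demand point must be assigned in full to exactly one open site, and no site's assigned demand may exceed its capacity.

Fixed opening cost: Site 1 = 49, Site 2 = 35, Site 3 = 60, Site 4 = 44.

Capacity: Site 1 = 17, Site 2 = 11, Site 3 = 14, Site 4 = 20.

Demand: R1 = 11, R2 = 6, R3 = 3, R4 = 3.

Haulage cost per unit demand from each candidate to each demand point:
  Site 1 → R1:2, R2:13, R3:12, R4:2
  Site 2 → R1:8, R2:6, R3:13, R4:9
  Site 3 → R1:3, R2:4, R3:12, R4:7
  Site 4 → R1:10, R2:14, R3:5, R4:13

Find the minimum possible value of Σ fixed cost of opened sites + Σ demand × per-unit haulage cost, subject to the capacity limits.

Open {Site 1, Site 2}; cheapest assignment that respects the capacities:
  Site 1 (cap 17, load 17): R1, R3, R4 — cost 11×2 + 3×12 + 3×2 = 64
  Site 2 (cap 11, load 6): R2 — cost 6×6 = 36
  Shipping 100, fixed 84 → total 184.
  Any other capacity-feasible assignment to {Site 1, Site 2} ships for at least 100.
Compare {Site 1, Site 3}: its best feasible assignment gives total 197.
Compare {Site 1, Site 2, Site 4}: its best feasible assignment gives total 207.
Every other set of open sites that can feasibly serve all demand totals ≥ 197 even under its best assignment. Minimum: 184.

184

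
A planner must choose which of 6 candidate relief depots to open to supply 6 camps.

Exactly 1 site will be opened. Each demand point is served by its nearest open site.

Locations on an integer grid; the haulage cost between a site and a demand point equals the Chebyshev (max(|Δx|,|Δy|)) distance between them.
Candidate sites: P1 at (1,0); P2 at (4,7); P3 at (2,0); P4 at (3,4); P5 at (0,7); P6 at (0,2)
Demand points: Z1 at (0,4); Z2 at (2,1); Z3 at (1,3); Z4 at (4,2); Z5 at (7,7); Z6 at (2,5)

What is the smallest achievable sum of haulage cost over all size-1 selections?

Open {P4}.
  Z1→P4 3, Z2→P4 3, Z3→P4 2, Z4→P4 2, Z5→P4 4, Z6→P4 1  ⇒ total 15.
Compare {P6}: total 19.
Compare {P3}: total 22.
No size-1 selection does better; minimum is 15.

15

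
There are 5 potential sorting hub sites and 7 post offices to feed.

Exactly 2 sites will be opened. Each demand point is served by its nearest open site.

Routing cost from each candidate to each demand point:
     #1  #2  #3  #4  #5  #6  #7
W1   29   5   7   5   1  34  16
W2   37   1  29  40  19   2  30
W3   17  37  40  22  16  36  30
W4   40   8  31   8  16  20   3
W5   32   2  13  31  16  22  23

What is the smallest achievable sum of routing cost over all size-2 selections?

Open {W1, W2}.
  #1→W1 29, #2→W2 1, #3→W1 7, #4→W1 5, #5→W1 1, #6→W2 2, #7→W1 16  ⇒ total 61.
Compare {W1, W4}: total 70.
Compare {W1, W5}: total 82.
No size-2 selection does better; minimum is 61.

61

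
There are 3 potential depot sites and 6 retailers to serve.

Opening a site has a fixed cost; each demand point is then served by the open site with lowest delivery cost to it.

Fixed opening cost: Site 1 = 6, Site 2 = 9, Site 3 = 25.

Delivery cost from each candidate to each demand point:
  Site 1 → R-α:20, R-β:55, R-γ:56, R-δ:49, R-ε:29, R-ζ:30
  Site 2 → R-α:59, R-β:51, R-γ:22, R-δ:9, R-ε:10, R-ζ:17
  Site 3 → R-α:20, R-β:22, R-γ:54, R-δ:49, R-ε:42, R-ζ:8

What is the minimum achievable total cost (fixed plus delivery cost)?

125

Open {Site 2, Site 3}: assign each demand point to its cheapest open site.
  R-α→Site 3 20, R-β→Site 3 22, R-γ→Site 2 22, R-δ→Site 2 9, R-ε→Site 2 10, R-ζ→Site 3 8
  delivery cost 91, fixed 34 → total 125.
Compare {Site 1, Site 2, Site 3}: delivery cost 91 + fixed 40 = 131.
Compare {Site 1, Site 2}: delivery cost 129 + fixed 15 = 144.
Compare {Site 2}: delivery cost 168 + fixed 9 = 177.
All other subsets cost ≥ 131. Minimum total cost: 125.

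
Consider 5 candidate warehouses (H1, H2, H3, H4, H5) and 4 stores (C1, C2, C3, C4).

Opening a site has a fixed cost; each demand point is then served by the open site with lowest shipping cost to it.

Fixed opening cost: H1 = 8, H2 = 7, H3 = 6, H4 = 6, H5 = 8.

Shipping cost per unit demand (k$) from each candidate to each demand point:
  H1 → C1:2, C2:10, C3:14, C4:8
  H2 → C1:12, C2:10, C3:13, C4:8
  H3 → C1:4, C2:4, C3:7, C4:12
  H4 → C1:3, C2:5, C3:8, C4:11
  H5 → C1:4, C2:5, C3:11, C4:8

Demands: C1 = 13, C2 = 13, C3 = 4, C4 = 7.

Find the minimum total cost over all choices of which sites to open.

Open {H1, H3}: assign each demand point to its cheapest open site.
  C1→H1 13×2=26, C2→H3 13×4=52, C3→H3 4×7=28, C4→H1 7×8=56
  shipping cost 162, fixed 14 → total 176.
Compare {H1, H3, H4}: shipping cost 162 + fixed 20 = 182.
Compare {H1, H2, H3}: shipping cost 162 + fixed 21 = 183.
Compare {H1, H3, H5}: shipping cost 162 + fixed 22 = 184.
All other subsets cost ≥ 182. Minimum total cost: 176.

176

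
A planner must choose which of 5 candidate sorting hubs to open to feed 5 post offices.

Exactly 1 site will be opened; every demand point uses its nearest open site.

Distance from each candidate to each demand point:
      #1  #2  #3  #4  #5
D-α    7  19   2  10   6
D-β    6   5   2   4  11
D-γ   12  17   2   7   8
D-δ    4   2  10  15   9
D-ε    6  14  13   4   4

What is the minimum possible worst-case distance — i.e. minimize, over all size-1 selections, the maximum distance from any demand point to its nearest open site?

11

Open {D-β}.
  Farthest demand point is #5 at distance 11 (to D-β); all others are ≤ 11.
With {D-ε} the worst case is 14.
With {D-δ} the worst case is 15.
No size-1 selection achieves below 11.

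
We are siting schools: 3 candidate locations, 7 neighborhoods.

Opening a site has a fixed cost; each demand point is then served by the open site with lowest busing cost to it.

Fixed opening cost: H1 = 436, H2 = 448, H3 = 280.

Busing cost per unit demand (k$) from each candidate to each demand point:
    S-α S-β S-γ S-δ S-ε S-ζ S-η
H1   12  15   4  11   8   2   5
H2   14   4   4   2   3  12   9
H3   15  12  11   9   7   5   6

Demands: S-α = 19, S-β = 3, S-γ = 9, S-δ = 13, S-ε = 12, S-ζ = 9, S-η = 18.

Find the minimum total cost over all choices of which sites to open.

Open {H3}: assign each demand point to its cheapest open site.
  S-α→H3 19×15=285, S-β→H3 3×12=36, S-γ→H3 9×11=99, S-δ→H3 13×9=117, S-ε→H3 12×7=84, S-ζ→H3 9×5=45, S-η→H3 18×6=108
  busing cost 774, fixed 280 → total 1054.
Compare {H1}: busing cost 656 + fixed 436 = 1092.
Compare {H2}: busing cost 646 + fixed 448 = 1094.
Compare {H2, H3}: busing cost 529 + fixed 728 = 1257.
All other subsets cost ≥ 1092. Minimum total cost: 1054.

1054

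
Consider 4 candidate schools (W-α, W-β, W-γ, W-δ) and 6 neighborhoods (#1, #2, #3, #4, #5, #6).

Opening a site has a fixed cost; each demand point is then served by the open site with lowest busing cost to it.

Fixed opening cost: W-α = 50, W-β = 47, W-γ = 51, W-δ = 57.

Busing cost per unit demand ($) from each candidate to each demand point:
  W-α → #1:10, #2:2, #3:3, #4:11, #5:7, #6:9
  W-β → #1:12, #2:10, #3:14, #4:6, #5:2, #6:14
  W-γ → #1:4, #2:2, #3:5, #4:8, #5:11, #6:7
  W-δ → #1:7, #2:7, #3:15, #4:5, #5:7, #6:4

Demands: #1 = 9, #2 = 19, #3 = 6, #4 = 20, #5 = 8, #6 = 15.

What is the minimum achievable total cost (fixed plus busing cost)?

Open {W-γ, W-δ}: assign each demand point to its cheapest open site.
  #1→W-γ 9×4=36, #2→W-γ 19×2=38, #3→W-γ 6×5=30, #4→W-δ 20×5=100, #5→W-δ 8×7=56, #6→W-δ 15×4=60
  busing cost 320, fixed 108 → total 428.
Compare {W-β, W-γ, W-δ}: busing cost 280 + fixed 155 = 435.
Compare {W-α, W-δ}: busing cost 335 + fixed 107 = 442.
Compare {W-β, W-γ}: busing cost 345 + fixed 98 = 443.
All other subsets cost ≥ 435. Minimum total cost: 428.

428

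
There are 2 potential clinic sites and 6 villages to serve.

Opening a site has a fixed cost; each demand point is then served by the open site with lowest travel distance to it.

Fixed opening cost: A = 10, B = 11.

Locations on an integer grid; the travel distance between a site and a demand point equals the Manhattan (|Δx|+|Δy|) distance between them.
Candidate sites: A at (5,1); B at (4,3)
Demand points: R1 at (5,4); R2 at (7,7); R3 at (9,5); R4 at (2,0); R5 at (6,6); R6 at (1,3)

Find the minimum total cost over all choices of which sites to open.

40

Open {B}: assign each demand point to its cheapest open site.
  R1→B 2, R2→B 7, R3→B 7, R4→B 5, R5→B 5, R6→B 3
  travel distance 29, fixed 11 → total 40.
Compare {A}: travel distance 35 + fixed 10 = 45.
Compare {A, B}: travel distance 28 + fixed 21 = 49.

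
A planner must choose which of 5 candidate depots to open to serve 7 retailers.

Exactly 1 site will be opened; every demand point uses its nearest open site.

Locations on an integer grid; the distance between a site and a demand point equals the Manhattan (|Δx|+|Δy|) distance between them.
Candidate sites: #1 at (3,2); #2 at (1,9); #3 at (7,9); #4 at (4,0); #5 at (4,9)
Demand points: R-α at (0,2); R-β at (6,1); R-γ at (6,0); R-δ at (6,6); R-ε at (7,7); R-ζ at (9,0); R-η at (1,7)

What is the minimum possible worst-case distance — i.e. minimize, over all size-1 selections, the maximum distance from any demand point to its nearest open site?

9

Open {#1}.
  Farthest demand point is R-ε at distance 9 (to #1); all others are ≤ 9.
With {#4} the worst case is 10.
With {#3} the worst case is 14.
No size-1 selection achieves below 9.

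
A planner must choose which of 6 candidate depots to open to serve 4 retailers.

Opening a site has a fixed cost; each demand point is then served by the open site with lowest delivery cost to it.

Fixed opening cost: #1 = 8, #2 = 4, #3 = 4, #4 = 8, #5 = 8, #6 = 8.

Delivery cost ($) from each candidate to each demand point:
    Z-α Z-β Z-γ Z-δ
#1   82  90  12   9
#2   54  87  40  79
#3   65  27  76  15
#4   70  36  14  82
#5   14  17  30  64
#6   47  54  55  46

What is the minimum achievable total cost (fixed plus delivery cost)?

68

Open {#1, #5}: assign each demand point to its cheapest open site.
  Z-α→#5 14, Z-β→#5 17, Z-γ→#1 12, Z-δ→#1 9
  delivery cost 52, fixed 16 → total 68.
Compare {#1, #2, #5}: delivery cost 52 + fixed 20 = 72.
Compare {#1, #3, #5}: delivery cost 52 + fixed 20 = 72.
Compare {#1, #4, #5}: delivery cost 52 + fixed 24 = 76.
All other subsets cost ≥ 72. Minimum total cost: 68.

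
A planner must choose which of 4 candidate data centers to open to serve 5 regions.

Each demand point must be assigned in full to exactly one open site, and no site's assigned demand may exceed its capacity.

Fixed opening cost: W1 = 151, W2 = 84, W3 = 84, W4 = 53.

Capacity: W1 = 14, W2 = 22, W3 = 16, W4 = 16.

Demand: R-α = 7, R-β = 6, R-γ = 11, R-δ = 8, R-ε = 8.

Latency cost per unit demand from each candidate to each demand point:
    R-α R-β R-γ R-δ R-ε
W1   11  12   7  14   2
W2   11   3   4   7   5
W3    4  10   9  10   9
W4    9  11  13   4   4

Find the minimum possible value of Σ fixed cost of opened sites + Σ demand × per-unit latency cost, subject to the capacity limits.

Open {W2, W3, W4}; cheapest assignment that respects the capacities:
  W2 (cap 22, load 17): R-β, R-γ — cost 6×3 + 11×4 = 62
  W3 (cap 16, load 7): R-α — cost 7×4 = 28
  W4 (cap 16, load 16): R-δ, R-ε — cost 8×4 + 8×4 = 64
  Shipping 154, fixed 221 → total 375.
  Any other capacity-feasible assignment to {W2, W3, W4} ships for at least 154.
Compare {W1, W2, W4}: its best feasible assignment gives total 461.
Compare {W1, W2, W3}: its best feasible assignment gives total 505.
Every other set of open sites that can feasibly serve all demand totals ≥ 461 even under its best assignment. Minimum: 375.

375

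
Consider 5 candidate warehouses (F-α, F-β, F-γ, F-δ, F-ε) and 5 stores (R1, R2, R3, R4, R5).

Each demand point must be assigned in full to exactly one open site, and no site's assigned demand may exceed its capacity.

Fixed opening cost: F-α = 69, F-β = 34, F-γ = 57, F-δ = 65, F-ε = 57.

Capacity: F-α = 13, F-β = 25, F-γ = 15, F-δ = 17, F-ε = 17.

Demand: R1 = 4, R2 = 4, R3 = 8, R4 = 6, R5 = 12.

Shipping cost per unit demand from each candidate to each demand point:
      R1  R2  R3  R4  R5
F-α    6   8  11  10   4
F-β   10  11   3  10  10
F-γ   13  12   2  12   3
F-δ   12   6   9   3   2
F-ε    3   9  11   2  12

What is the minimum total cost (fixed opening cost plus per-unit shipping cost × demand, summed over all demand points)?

252

Open {F-β, F-δ, F-ε}; cheapest assignment that respects the capacities:
  F-β (cap 25, load 8): R3 — cost 8×3 = 24
  F-δ (cap 17, load 16): R2, R5 — cost 4×6 + 12×2 = 48
  F-ε (cap 17, load 10): R1, R4 — cost 4×3 + 6×2 = 24
  Shipping 96, fixed 156 → total 252.
  Any other capacity-feasible assignment to {F-β, F-δ, F-ε} ships for at least 96.
Compare {F-γ, F-δ, F-ε}: its best feasible assignment gives total 267.
Compare {F-β, F-γ, F-ε}: its best feasible assignment gives total 268.
Every other set of open sites that can feasibly serve all demand totals ≥ 267 even under its best assignment. Minimum: 252.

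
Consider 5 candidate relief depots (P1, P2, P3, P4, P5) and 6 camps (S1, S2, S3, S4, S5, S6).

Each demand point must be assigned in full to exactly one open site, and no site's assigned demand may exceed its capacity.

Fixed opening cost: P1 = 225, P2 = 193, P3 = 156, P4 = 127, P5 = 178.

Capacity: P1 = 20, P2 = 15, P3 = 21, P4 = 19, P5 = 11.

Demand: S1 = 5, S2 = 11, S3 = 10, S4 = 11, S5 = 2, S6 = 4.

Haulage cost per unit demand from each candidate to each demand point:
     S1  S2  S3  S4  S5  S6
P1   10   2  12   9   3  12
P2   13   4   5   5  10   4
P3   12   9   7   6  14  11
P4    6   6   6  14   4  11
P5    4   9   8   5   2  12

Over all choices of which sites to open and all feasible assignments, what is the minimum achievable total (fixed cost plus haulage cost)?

Open {P2, P3, P4}; cheapest assignment that respects the capacities:
  P2 (cap 15, load 15): S2, S6 — cost 11×4 + 4×4 = 60
  P3 (cap 21, load 11): S4 — cost 11×6 = 66
  P4 (cap 19, load 17): S1, S3, S5 — cost 5×6 + 10×6 + 2×4 = 98
  Shipping 224, fixed 476 → total 700.
  Any other capacity-feasible assignment to {P2, P3, P4} ships for at least 224.
Compare {P2, P4, P5}: its best feasible assignment gives total 711.
Compare {P3, P4, P5}: its best feasible assignment gives total 731.
Every other set of open sites that can feasibly serve all demand totals ≥ 711 even under its best assignment. Minimum: 700.

700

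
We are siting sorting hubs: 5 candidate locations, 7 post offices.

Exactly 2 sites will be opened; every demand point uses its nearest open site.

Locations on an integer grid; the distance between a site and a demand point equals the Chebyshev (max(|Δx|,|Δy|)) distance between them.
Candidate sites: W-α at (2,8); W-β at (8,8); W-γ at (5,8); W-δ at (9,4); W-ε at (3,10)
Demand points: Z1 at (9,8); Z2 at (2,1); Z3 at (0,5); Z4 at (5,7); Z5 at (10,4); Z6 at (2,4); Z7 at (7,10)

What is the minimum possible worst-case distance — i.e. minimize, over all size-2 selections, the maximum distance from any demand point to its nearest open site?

Open {W-α, W-β}.
  Farthest demand point is Z2 at distance 7 (to W-α); all others are ≤ 7.
With {W-α, W-γ} the worst case is 7.
With {W-α, W-δ} the worst case is 7.
No size-2 selection achieves below 7.

7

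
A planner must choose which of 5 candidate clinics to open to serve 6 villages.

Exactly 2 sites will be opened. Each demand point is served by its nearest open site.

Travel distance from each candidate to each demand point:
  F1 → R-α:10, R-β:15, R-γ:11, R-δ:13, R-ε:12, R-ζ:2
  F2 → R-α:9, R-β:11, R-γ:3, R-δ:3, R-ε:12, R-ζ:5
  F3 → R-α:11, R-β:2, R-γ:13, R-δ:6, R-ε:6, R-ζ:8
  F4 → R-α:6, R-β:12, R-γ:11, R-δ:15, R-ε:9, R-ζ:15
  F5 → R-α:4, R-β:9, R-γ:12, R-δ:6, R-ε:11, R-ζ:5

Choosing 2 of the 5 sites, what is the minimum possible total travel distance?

Open {F2, F3}.
  R-α→F2 9, R-β→F3 2, R-γ→F2 3, R-δ→F2 3, R-ε→F3 6, R-ζ→F2 5  ⇒ total 28.
Compare {F2, F5}: total 35.
Compare {F3, F5}: total 35.
No size-2 selection does better; minimum is 28.

28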